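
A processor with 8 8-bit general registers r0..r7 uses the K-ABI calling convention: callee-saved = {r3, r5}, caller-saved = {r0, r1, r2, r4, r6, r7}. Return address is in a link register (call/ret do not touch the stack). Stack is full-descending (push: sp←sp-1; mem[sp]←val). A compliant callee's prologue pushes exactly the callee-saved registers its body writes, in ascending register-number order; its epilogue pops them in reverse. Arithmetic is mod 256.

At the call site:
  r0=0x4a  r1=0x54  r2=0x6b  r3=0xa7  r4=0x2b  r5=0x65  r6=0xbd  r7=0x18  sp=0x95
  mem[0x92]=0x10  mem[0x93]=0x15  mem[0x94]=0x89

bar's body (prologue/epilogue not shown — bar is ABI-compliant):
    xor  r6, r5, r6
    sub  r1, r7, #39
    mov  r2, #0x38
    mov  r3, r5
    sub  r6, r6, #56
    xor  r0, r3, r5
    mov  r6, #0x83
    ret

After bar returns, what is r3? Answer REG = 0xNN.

REG = 0xa7

prologue: push r3 -> mem[0x94]=0xa7, sp=0x94
body[0] xor  r6, r5, r6 -> r6=0xd8
body[1] sub  r1, r7, #39 -> r1=0xf1
body[2] mov  r2, #0x38 -> r2=0x38
body[3] mov  r3, r5 -> r3=0x65
body[4] sub  r6, r6, #56 -> r6=0xa0
body[5] xor  r0, r3, r5 -> r0=0x00
body[6] mov  r6, #0x83 -> r6=0x83
epilogue: pop r3=0xa7, sp=0x95
r3 is callee-saved -> restored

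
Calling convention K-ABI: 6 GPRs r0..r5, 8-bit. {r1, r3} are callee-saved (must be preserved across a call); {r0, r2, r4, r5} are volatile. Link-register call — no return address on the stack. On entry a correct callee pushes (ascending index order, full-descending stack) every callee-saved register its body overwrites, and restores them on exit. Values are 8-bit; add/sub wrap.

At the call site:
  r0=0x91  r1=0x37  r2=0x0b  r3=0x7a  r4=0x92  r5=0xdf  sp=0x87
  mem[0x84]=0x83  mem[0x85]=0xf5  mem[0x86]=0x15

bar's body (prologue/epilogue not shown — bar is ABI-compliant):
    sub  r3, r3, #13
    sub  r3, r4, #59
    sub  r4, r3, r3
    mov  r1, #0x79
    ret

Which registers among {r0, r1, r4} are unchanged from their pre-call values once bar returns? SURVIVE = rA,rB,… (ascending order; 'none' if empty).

prologue: push r1 → mem[0x86]=0x37, sp=0x86
prologue: push r3 → mem[0x85]=0x7a, sp=0x85
body[0] sub  r3, r3, #13 → r3=0x6d
body[1] sub  r3, r4, #59 → r3=0x57
body[2] sub  r4, r3, r3 → r4=0x00
body[3] mov  r1, #0x79 → r1=0x79
epilogue: pop r3=0x7a, sp=0x86
epilogue: pop r1=0x37, sp=0x87
r0: caller-saved, written=False
r1: callee-saved, written=True
r4: caller-saved, written=True

SURVIVE = r0,r1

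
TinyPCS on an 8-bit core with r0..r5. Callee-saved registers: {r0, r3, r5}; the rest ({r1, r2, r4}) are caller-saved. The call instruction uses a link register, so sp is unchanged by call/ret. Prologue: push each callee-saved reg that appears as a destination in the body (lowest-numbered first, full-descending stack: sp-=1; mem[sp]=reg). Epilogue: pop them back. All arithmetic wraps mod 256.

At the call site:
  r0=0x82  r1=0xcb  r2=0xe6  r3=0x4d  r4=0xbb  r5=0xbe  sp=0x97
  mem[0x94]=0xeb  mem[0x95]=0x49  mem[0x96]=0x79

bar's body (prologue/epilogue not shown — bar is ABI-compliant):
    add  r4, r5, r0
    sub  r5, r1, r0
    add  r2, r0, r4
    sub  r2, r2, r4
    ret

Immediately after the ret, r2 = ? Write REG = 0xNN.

prologue: push r5 → mem[0x96]=0xbe, sp=0x96
body[0] add  r4, r5, r0 → r4=0x40
body[1] sub  r5, r1, r0 → r5=0x49
body[2] add  r2, r0, r4 → r2=0xc2
body[3] sub  r2, r2, r4 → r2=0x82
epilogue: pop r5=0xbe, sp=0x97
r2 is caller-saved → body value

REG = 0x82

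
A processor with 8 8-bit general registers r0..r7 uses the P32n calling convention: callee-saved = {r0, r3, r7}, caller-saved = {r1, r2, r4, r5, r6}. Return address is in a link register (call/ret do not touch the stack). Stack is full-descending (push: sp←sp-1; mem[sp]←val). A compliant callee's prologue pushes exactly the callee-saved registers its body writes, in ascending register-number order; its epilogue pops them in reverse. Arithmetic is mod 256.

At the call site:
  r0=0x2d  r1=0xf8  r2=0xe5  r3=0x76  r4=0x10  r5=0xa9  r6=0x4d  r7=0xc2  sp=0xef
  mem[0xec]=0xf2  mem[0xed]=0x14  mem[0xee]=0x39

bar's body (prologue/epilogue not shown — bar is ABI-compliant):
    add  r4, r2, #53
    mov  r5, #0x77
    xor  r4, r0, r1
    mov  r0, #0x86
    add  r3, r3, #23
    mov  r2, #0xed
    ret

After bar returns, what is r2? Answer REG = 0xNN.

REG = 0xed

prologue: push r0 → mem[0xee]=0x2d, sp=0xee
prologue: push r3 → mem[0xed]=0x76, sp=0xed
body[0] add  r4, r2, #53 → r4=0x1a
body[1] mov  r5, #0x77 → r5=0x77
body[2] xor  r4, r0, r1 → r4=0xd5
body[3] mov  r0, #0x86 → r0=0x86
body[4] add  r3, r3, #23 → r3=0x8d
body[5] mov  r2, #0xed → r2=0xed
epilogue: pop r3=0x76, sp=0xee
epilogue: pop r0=0x2d, sp=0xef
r2 is caller-saved → body value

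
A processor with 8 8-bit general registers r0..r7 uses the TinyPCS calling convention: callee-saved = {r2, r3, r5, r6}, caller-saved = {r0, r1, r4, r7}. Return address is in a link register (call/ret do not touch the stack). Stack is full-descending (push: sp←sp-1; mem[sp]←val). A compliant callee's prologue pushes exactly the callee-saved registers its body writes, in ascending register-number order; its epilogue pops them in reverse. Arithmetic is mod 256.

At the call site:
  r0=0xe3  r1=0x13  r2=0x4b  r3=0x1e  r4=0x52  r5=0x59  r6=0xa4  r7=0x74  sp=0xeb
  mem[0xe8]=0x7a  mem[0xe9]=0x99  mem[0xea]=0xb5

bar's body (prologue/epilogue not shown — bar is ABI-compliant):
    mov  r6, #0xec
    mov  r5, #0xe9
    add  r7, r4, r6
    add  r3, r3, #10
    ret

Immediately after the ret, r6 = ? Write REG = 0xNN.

prologue: push r3 -> mem[0xea]=0x1e, sp=0xea
prologue: push r5 -> mem[0xe9]=0x59, sp=0xe9
prologue: push r6 -> mem[0xe8]=0xa4, sp=0xe8
body[0] mov  r6, #0xec -> r6=0xec
body[1] mov  r5, #0xe9 -> r5=0xe9
body[2] add  r7, r4, r6 -> r7=0x3e
body[3] add  r3, r3, #10 -> r3=0x28
epilogue: pop r6=0xa4, sp=0xe9
epilogue: pop r5=0x59, sp=0xea
epilogue: pop r3=0x1e, sp=0xeb
r6 is callee-saved -> restored

REG = 0xa4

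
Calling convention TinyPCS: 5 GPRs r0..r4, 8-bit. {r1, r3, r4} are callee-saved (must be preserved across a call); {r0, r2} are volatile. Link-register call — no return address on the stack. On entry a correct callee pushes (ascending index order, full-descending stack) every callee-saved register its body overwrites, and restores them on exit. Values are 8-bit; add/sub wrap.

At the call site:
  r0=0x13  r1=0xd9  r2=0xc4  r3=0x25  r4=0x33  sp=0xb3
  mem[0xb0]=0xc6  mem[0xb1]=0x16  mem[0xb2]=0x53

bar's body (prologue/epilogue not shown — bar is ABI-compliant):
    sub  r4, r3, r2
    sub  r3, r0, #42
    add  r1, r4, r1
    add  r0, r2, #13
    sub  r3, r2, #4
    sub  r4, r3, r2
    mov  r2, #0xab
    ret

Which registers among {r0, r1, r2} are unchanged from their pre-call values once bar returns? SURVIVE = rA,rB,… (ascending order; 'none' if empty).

SURVIVE = r1

prologue: push r1 -> mem[0xb2]=0xd9, sp=0xb2
prologue: push r3 -> mem[0xb1]=0x25, sp=0xb1
prologue: push r4 -> mem[0xb0]=0x33, sp=0xb0
body[0] sub  r4, r3, r2 -> r4=0x61
body[1] sub  r3, r0, #42 -> r3=0xe9
body[2] add  r1, r4, r1 -> r1=0x3a
body[3] add  r0, r2, #13 -> r0=0xd1
body[4] sub  r3, r2, #4 -> r3=0xc0
body[5] sub  r4, r3, r2 -> r4=0xfc
body[6] mov  r2, #0xab -> r2=0xab
epilogue: pop r4=0x33, sp=0xb1
epilogue: pop r3=0x25, sp=0xb2
epilogue: pop r1=0xd9, sp=0xb3
r0: caller-saved, written=True
r1: callee-saved, written=True
r2: caller-saved, written=True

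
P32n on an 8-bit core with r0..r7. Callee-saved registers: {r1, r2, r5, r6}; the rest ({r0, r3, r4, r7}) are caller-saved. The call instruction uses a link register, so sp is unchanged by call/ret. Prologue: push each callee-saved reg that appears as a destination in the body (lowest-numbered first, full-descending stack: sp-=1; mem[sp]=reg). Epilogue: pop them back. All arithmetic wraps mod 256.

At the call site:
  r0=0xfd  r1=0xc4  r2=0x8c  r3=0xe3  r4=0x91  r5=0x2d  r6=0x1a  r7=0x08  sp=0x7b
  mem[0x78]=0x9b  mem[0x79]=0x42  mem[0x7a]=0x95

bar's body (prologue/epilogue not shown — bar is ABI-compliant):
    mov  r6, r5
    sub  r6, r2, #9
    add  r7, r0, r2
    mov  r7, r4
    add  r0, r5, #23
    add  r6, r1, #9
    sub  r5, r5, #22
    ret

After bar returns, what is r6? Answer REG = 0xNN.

prologue: push r5 -> mem[0x7a]=0x2d, sp=0x7a
prologue: push r6 -> mem[0x79]=0x1a, sp=0x79
body[0] mov  r6, r5 -> r6=0x2d
body[1] sub  r6, r2, #9 -> r6=0x83
body[2] add  r7, r0, r2 -> r7=0x89
body[3] mov  r7, r4 -> r7=0x91
body[4] add  r0, r5, #23 -> r0=0x44
body[5] add  r6, r1, #9 -> r6=0xcd
body[6] sub  r5, r5, #22 -> r5=0x17
epilogue: pop r6=0x1a, sp=0x7a
epilogue: pop r5=0x2d, sp=0x7b
r6 is callee-saved -> restored

REG = 0x1a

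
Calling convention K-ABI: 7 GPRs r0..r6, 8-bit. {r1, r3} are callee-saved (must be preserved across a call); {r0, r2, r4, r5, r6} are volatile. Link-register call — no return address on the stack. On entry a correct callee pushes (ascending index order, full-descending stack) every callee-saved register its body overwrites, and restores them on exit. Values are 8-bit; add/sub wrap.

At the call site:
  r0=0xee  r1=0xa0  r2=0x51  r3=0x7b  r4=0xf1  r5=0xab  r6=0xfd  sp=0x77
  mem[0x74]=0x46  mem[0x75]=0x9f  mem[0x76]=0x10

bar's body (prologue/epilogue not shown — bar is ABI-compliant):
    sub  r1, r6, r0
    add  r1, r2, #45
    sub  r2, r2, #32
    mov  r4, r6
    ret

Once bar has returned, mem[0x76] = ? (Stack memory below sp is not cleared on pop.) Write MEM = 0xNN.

MEM = 0xa0

prologue: push r1 -> mem[0x76]=0xa0, sp=0x76
body[0] sub  r1, r6, r0 -> r1=0x0f
body[1] add  r1, r2, #45 -> r1=0x7e
body[2] sub  r2, r2, #32 -> r2=0x31
body[3] mov  r4, r6 -> r4=0xfd
epilogue: pop r1=0xa0, sp=0x77
prologue pushed ['r1'] at ['0x76']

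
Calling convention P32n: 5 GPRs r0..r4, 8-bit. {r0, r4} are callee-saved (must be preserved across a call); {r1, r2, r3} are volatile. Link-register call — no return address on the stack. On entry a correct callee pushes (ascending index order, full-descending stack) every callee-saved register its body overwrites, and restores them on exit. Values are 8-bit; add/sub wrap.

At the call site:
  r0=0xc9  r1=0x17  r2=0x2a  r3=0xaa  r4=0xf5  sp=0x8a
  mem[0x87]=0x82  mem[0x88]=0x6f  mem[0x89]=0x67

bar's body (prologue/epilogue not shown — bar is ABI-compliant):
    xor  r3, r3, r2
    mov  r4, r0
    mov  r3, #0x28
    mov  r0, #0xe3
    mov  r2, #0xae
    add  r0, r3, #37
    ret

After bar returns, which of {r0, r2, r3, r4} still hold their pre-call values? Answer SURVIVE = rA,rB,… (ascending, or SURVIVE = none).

SURVIVE = r0,r4

prologue: push r0 → mem[0x89]=0xc9, sp=0x89
prologue: push r4 → mem[0x88]=0xf5, sp=0x88
body[0] xor  r3, r3, r2 → r3=0x80
body[1] mov  r4, r0 → r4=0xc9
body[2] mov  r3, #0x28 → r3=0x28
body[3] mov  r0, #0xe3 → r0=0xe3
body[4] mov  r2, #0xae → r2=0xae
body[5] add  r0, r3, #37 → r0=0x4d
epilogue: pop r4=0xf5, sp=0x89
epilogue: pop r0=0xc9, sp=0x8a
r0: callee-saved, written=True
r2: caller-saved, written=True
r3: caller-saved, written=True
r4: callee-saved, written=True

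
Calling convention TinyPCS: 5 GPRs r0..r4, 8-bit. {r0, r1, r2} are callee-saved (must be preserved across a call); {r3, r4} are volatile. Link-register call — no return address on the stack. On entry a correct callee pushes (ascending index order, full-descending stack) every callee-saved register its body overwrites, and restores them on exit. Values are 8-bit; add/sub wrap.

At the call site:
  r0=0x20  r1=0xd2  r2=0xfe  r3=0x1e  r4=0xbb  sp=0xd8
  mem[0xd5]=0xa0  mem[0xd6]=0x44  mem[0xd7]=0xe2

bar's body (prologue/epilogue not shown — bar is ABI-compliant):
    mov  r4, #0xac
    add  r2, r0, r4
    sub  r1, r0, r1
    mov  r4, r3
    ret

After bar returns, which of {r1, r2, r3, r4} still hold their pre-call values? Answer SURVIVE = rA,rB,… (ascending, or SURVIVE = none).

prologue: push r1 → mem[0xd7]=0xd2, sp=0xd7
prologue: push r2 → mem[0xd6]=0xfe, sp=0xd6
body[0] mov  r4, #0xac → r4=0xac
body[1] add  r2, r0, r4 → r2=0xcc
body[2] sub  r1, r0, r1 → r1=0x4e
body[3] mov  r4, r3 → r4=0x1e
epilogue: pop r2=0xfe, sp=0xd7
epilogue: pop r1=0xd2, sp=0xd8
r1: callee-saved, written=True
r2: callee-saved, written=True
r3: caller-saved, written=False
r4: caller-saved, written=True

SURVIVE = r1,r2,r3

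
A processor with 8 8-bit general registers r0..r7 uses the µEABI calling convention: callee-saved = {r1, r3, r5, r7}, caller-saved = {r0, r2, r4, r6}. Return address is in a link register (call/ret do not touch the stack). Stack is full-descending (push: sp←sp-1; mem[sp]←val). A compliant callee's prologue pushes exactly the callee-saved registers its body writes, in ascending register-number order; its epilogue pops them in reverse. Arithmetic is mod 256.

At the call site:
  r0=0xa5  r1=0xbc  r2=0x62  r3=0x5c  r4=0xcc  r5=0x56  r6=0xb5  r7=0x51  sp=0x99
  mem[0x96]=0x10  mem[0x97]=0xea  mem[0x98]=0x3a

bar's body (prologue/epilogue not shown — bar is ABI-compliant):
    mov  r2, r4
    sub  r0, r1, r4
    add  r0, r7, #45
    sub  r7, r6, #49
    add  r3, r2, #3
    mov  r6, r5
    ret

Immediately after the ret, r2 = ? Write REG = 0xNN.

REG = 0xcc

prologue: push r3 → mem[0x98]=0x5c, sp=0x98
prologue: push r7 → mem[0x97]=0x51, sp=0x97
body[0] mov  r2, r4 → r2=0xcc
body[1] sub  r0, r1, r4 → r0=0xf0
body[2] add  r0, r7, #45 → r0=0x7e
body[3] sub  r7, r6, #49 → r7=0x84
body[4] add  r3, r2, #3 → r3=0xcf
body[5] mov  r6, r5 → r6=0x56
epilogue: pop r7=0x51, sp=0x98
epilogue: pop r3=0x5c, sp=0x99
r2 is caller-saved → body value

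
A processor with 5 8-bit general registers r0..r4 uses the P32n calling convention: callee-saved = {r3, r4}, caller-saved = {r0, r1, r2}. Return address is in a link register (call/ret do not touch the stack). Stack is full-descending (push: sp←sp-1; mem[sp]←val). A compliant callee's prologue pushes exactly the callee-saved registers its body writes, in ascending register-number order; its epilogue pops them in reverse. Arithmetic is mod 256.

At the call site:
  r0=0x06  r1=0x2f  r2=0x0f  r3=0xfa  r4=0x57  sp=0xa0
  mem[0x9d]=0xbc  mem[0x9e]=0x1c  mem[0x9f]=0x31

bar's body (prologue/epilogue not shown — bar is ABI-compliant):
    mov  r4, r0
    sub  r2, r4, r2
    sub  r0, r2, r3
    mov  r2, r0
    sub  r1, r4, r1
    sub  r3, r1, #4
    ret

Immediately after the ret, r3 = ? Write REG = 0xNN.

prologue: push r3 → mem[0x9f]=0xfa, sp=0x9f
prologue: push r4 → mem[0x9e]=0x57, sp=0x9e
body[0] mov  r4, r0 → r4=0x06
body[1] sub  r2, r4, r2 → r2=0xf7
body[2] sub  r0, r2, r3 → r0=0xfd
body[3] mov  r2, r0 → r2=0xfd
body[4] sub  r1, r4, r1 → r1=0xd7
body[5] sub  r3, r1, #4 → r3=0xd3
epilogue: pop r4=0x57, sp=0x9f
epilogue: pop r3=0xfa, sp=0xa0
r3 is callee-saved → restored

REG = 0xfa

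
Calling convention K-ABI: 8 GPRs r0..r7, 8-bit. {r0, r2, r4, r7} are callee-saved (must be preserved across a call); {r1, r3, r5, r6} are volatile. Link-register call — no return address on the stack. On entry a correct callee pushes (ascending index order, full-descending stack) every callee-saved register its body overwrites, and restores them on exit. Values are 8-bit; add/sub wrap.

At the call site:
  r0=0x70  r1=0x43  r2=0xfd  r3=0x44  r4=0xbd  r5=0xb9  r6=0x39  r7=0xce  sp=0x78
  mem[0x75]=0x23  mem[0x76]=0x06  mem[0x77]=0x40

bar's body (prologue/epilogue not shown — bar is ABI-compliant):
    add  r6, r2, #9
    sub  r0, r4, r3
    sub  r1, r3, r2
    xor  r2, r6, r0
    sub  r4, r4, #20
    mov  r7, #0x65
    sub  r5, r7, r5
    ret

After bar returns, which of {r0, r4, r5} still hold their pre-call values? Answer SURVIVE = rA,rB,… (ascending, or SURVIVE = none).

prologue: push r0 -> mem[0x77]=0x70, sp=0x77
prologue: push r2 -> mem[0x76]=0xfd, sp=0x76
prologue: push r4 -> mem[0x75]=0xbd, sp=0x75
prologue: push r7 -> mem[0x74]=0xce, sp=0x74
body[0] add  r6, r2, #9 -> r6=0x06
body[1] sub  r0, r4, r3 -> r0=0x79
body[2] sub  r1, r3, r2 -> r1=0x47
body[3] xor  r2, r6, r0 -> r2=0x7f
body[4] sub  r4, r4, #20 -> r4=0xa9
body[5] mov  r7, #0x65 -> r7=0x65
body[6] sub  r5, r7, r5 -> r5=0xac
epilogue: pop r7=0xce, sp=0x75
epilogue: pop r4=0xbd, sp=0x76
epilogue: pop r2=0xfd, sp=0x77
epilogue: pop r0=0x70, sp=0x78
r0: callee-saved, written=True
r4: callee-saved, written=True
r5: caller-saved, written=True

SURVIVE = r0,r4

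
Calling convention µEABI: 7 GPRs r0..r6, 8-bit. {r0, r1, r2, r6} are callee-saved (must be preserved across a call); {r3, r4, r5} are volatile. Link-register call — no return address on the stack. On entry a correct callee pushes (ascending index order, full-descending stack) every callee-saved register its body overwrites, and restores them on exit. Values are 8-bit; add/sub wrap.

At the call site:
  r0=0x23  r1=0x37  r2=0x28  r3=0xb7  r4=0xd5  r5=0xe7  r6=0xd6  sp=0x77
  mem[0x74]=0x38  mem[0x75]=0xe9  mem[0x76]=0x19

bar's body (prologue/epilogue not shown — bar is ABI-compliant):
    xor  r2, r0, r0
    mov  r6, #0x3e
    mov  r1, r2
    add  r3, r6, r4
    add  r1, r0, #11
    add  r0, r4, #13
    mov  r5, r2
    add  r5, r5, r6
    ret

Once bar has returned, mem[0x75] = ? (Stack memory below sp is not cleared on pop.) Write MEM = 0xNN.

MEM = 0x37

prologue: push r0 -> mem[0x76]=0x23, sp=0x76
prologue: push r1 -> mem[0x75]=0x37, sp=0x75
prologue: push r2 -> mem[0x74]=0x28, sp=0x74
prologue: push r6 -> mem[0x73]=0xd6, sp=0x73
body[0] xor  r2, r0, r0 -> r2=0x00
body[1] mov  r6, #0x3e -> r6=0x3e
body[2] mov  r1, r2 -> r1=0x00
body[3] add  r3, r6, r4 -> r3=0x13
body[4] add  r1, r0, #11 -> r1=0x2e
body[5] add  r0, r4, #13 -> r0=0xe2
body[6] mov  r5, r2 -> r5=0x00
body[7] add  r5, r5, r6 -> r5=0x3e
epilogue: pop r6=0xd6, sp=0x74
epilogue: pop r2=0x28, sp=0x75
epilogue: pop r1=0x37, sp=0x76
epilogue: pop r0=0x23, sp=0x77
prologue pushed ['r0', 'r1', 'r2', 'r6'] at ['0x76', '0x75', '0x74', '0x73']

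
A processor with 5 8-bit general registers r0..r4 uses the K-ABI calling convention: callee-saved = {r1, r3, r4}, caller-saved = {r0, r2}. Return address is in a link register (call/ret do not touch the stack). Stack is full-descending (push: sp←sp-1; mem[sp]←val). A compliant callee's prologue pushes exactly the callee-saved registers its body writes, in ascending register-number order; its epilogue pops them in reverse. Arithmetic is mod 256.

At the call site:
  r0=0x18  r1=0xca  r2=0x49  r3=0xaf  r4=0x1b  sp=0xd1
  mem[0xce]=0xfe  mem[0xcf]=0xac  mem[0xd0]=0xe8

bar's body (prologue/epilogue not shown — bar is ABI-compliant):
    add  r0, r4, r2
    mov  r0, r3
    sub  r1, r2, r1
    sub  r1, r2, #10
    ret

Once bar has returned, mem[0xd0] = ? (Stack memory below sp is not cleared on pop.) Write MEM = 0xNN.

MEM = 0xca

prologue: push r1 -> mem[0xd0]=0xca, sp=0xd0
body[0] add  r0, r4, r2 -> r0=0x64
body[1] mov  r0, r3 -> r0=0xaf
body[2] sub  r1, r2, r1 -> r1=0x7f
body[3] sub  r1, r2, #10 -> r1=0x3f
epilogue: pop r1=0xca, sp=0xd1
prologue pushed ['r1'] at ['0xd0']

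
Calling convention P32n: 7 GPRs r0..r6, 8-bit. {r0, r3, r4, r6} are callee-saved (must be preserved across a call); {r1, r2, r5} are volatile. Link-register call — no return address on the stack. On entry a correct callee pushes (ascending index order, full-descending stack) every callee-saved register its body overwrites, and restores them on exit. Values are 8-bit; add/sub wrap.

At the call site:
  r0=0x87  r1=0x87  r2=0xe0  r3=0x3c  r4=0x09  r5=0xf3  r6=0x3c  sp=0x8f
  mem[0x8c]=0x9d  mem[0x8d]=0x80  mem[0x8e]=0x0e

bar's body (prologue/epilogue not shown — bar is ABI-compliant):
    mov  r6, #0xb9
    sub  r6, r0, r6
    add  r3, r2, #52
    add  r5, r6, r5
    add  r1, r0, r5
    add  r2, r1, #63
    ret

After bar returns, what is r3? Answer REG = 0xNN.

prologue: push r3 → mem[0x8e]=0x3c, sp=0x8e
prologue: push r6 → mem[0x8d]=0x3c, sp=0x8d
body[0] mov  r6, #0xb9 → r6=0xb9
body[1] sub  r6, r0, r6 → r6=0xce
body[2] add  r3, r2, #52 → r3=0x14
body[3] add  r5, r6, r5 → r5=0xc1
body[4] add  r1, r0, r5 → r1=0x48
body[5] add  r2, r1, #63 → r2=0x87
epilogue: pop r6=0x3c, sp=0x8e
epilogue: pop r3=0x3c, sp=0x8f
r3 is callee-saved → restored

REG = 0x3c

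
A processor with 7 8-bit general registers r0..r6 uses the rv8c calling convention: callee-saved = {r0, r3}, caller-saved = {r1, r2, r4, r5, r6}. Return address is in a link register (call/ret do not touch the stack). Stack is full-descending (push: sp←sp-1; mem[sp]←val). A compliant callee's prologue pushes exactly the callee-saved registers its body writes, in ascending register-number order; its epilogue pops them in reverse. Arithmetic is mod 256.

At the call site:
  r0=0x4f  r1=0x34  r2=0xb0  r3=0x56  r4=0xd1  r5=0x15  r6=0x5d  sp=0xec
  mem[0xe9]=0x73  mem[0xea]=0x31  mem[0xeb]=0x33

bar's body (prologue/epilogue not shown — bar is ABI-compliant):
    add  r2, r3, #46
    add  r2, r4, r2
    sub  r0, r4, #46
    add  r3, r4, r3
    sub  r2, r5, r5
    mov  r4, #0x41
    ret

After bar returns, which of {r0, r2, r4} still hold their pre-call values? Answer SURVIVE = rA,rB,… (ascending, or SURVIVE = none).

prologue: push r0 → mem[0xeb]=0x4f, sp=0xeb
prologue: push r3 → mem[0xea]=0x56, sp=0xea
body[0] add  r2, r3, #46 → r2=0x84
body[1] add  r2, r4, r2 → r2=0x55
body[2] sub  r0, r4, #46 → r0=0xa3
body[3] add  r3, r4, r3 → r3=0x27
body[4] sub  r2, r5, r5 → r2=0x00
body[5] mov  r4, #0x41 → r4=0x41
epilogue: pop r3=0x56, sp=0xeb
epilogue: pop r0=0x4f, sp=0xec
r0: callee-saved, written=True
r2: caller-saved, written=True
r4: caller-saved, written=True

SURVIVE = r0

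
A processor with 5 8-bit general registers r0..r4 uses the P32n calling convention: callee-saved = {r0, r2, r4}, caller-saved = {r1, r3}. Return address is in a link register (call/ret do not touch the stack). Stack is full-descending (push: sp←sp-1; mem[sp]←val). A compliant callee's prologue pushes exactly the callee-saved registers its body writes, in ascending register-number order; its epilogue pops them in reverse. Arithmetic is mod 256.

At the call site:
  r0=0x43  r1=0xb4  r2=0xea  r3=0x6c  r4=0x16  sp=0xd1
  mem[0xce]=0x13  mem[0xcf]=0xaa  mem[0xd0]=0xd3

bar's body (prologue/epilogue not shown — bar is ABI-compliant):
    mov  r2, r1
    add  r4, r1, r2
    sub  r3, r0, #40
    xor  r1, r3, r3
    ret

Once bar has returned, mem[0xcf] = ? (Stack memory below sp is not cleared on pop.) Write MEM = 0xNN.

MEM = 0x16

prologue: push r2 → mem[0xd0]=0xea, sp=0xd0
prologue: push r4 → mem[0xcf]=0x16, sp=0xcf
body[0] mov  r2, r1 → r2=0xb4
body[1] add  r4, r1, r2 → r4=0x68
body[2] sub  r3, r0, #40 → r3=0x1b
body[3] xor  r1, r3, r3 → r1=0x00
epilogue: pop r4=0x16, sp=0xd0
epilogue: pop r2=0xea, sp=0xd1
prologue pushed ['r2', 'r4'] at ['0xd0', '0xcf']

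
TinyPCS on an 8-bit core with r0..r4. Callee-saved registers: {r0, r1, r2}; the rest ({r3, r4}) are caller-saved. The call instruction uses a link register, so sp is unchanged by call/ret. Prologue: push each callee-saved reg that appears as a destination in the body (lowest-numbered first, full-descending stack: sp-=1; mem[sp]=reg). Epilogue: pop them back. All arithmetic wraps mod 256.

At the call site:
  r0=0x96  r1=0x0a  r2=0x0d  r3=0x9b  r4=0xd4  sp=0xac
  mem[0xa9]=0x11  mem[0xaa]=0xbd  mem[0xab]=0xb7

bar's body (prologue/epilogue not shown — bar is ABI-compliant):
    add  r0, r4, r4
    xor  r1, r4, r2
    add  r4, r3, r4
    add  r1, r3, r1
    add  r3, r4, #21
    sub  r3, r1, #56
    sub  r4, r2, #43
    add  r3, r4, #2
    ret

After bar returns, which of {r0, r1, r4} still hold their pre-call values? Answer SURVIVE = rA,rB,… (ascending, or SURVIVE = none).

prologue: push r0 → mem[0xab]=0x96, sp=0xab
prologue: push r1 → mem[0xaa]=0x0a, sp=0xaa
body[0] add  r0, r4, r4 → r0=0xa8
body[1] xor  r1, r4, r2 → r1=0xd9
body[2] add  r4, r3, r4 → r4=0x6f
body[3] add  r1, r3, r1 → r1=0x74
body[4] add  r3, r4, #21 → r3=0x84
body[5] sub  r3, r1, #56 → r3=0x3c
body[6] sub  r4, r2, #43 → r4=0xe2
body[7] add  r3, r4, #2 → r3=0xe4
epilogue: pop r1=0x0a, sp=0xab
epilogue: pop r0=0x96, sp=0xac
r0: callee-saved, written=True
r1: callee-saved, written=True
r4: caller-saved, written=True

SURVIVE = r0,r1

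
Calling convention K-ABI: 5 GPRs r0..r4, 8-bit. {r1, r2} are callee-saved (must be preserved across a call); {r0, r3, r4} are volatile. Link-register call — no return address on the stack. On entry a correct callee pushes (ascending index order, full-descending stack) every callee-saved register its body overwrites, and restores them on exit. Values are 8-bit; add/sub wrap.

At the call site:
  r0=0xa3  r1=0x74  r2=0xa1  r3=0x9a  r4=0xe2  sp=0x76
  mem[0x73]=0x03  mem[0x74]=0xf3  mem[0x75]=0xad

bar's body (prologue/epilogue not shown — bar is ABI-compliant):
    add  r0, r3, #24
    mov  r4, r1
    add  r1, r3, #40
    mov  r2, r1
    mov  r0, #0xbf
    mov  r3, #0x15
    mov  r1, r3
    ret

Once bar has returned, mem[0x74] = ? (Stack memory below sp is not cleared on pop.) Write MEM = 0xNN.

MEM = 0xa1

prologue: push r1 -> mem[0x75]=0x74, sp=0x75
prologue: push r2 -> mem[0x74]=0xa1, sp=0x74
body[0] add  r0, r3, #24 -> r0=0xb2
body[1] mov  r4, r1 -> r4=0x74
body[2] add  r1, r3, #40 -> r1=0xc2
body[3] mov  r2, r1 -> r2=0xc2
body[4] mov  r0, #0xbf -> r0=0xbf
body[5] mov  r3, #0x15 -> r3=0x15
body[6] mov  r1, r3 -> r1=0x15
epilogue: pop r2=0xa1, sp=0x75
epilogue: pop r1=0x74, sp=0x76
prologue pushed ['r1', 'r2'] at ['0x75', '0x74']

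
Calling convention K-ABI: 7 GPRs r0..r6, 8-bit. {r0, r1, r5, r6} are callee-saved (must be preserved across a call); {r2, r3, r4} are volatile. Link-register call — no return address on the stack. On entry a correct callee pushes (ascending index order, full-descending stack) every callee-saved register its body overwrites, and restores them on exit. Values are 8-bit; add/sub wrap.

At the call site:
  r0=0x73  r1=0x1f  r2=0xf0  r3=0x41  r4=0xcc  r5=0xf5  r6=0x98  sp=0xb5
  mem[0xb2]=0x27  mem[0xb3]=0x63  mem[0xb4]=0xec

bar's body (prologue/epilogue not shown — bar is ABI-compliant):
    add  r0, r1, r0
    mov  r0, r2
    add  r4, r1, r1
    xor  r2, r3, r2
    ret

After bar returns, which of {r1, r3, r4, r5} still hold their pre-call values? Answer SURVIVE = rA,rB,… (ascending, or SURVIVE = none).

prologue: push r0 -> mem[0xb4]=0x73, sp=0xb4
body[0] add  r0, r1, r0 -> r0=0x92
body[1] mov  r0, r2 -> r0=0xf0
body[2] add  r4, r1, r1 -> r4=0x3e
body[3] xor  r2, r3, r2 -> r2=0xb1
epilogue: pop r0=0x73, sp=0xb5
r1: callee-saved, written=False
r3: caller-saved, written=False
r4: caller-saved, written=True
r5: callee-saved, written=False

SURVIVE = r1,r3,r5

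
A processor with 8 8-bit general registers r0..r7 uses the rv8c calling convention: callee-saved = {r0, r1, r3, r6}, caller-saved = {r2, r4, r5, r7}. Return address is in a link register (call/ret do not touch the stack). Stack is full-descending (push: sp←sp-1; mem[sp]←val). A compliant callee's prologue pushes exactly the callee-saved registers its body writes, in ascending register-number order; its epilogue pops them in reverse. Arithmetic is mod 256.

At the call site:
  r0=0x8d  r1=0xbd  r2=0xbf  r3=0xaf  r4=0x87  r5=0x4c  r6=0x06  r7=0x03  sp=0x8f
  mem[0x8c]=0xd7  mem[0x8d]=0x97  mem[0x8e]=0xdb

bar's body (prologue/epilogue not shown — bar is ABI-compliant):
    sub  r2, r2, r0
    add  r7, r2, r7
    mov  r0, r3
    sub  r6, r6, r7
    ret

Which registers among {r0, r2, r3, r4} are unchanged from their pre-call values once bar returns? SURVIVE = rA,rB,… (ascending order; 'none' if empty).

prologue: push r0 -> mem[0x8e]=0x8d, sp=0x8e
prologue: push r6 -> mem[0x8d]=0x06, sp=0x8d
body[0] sub  r2, r2, r0 -> r2=0x32
body[1] add  r7, r2, r7 -> r7=0x35
body[2] mov  r0, r3 -> r0=0xaf
body[3] sub  r6, r6, r7 -> r6=0xd1
epilogue: pop r6=0x06, sp=0x8e
epilogue: pop r0=0x8d, sp=0x8f
r0: callee-saved, written=True
r2: caller-saved, written=True
r3: callee-saved, written=False
r4: caller-saved, written=False

SURVIVE = r0,r3,r4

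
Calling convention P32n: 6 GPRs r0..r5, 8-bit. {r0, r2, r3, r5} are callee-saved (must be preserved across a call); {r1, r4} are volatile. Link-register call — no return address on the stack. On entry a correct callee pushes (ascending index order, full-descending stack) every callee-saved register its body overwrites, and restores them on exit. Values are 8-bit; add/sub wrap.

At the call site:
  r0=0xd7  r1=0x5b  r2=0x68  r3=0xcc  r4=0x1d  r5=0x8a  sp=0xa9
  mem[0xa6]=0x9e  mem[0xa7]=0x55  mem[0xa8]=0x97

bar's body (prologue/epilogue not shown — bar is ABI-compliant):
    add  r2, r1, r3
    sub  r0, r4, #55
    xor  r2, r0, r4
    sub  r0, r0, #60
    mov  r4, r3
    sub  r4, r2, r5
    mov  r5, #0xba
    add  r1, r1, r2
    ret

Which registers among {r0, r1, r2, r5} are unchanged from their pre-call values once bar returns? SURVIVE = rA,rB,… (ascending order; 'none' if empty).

SURVIVE = r0,r2,r5

prologue: push r0 → mem[0xa8]=0xd7, sp=0xa8
prologue: push r2 → mem[0xa7]=0x68, sp=0xa7
prologue: push r5 → mem[0xa6]=0x8a, sp=0xa6
body[0] add  r2, r1, r3 → r2=0x27
body[1] sub  r0, r4, #55 → r0=0xe6
body[2] xor  r2, r0, r4 → r2=0xfb
body[3] sub  r0, r0, #60 → r0=0xaa
body[4] mov  r4, r3 → r4=0xcc
body[5] sub  r4, r2, r5 → r4=0x71
body[6] mov  r5, #0xba → r5=0xba
body[7] add  r1, r1, r2 → r1=0x56
epilogue: pop r5=0x8a, sp=0xa7
epilogue: pop r2=0x68, sp=0xa8
epilogue: pop r0=0xd7, sp=0xa9
r0: callee-saved, written=True
r1: caller-saved, written=True
r2: callee-saved, written=True
r5: callee-saved, written=True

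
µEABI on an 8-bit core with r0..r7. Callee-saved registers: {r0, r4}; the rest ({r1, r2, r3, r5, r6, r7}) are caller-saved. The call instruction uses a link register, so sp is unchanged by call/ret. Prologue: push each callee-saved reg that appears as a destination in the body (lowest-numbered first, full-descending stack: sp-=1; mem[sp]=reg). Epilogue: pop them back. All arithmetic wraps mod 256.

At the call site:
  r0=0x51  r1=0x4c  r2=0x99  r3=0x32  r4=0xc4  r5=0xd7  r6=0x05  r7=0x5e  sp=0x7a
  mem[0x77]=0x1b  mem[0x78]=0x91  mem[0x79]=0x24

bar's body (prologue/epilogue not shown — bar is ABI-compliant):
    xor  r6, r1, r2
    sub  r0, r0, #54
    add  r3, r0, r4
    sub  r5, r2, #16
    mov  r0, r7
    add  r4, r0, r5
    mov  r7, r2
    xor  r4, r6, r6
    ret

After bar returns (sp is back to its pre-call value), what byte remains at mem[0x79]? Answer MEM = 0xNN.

MEM = 0x51

prologue: push r0 → mem[0x79]=0x51, sp=0x79
prologue: push r4 → mem[0x78]=0xc4, sp=0x78
body[0] xor  r6, r1, r2 → r6=0xd5
body[1] sub  r0, r0, #54 → r0=0x1b
body[2] add  r3, r0, r4 → r3=0xdf
body[3] sub  r5, r2, #16 → r5=0x89
body[4] mov  r0, r7 → r0=0x5e
body[5] add  r4, r0, r5 → r4=0xe7
body[6] mov  r7, r2 → r7=0x99
body[7] xor  r4, r6, r6 → r4=0x00
epilogue: pop r4=0xc4, sp=0x79
epilogue: pop r0=0x51, sp=0x7a
prologue pushed ['r0', 'r4'] at ['0x79', '0x78']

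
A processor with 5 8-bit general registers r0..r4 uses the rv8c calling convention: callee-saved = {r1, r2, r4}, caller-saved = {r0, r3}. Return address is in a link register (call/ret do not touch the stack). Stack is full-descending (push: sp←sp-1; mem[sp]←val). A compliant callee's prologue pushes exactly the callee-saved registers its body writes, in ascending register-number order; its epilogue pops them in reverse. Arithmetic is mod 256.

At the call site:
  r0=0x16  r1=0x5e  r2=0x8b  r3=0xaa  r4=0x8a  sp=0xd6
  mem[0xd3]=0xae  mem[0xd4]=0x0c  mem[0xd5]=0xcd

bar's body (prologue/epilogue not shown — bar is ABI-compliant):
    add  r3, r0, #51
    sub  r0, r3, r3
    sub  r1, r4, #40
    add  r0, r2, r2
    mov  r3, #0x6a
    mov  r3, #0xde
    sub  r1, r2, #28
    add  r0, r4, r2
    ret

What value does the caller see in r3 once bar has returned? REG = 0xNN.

REG = 0xde

prologue: push r1 → mem[0xd5]=0x5e, sp=0xd5
body[0] add  r3, r0, #51 → r3=0x49
body[1] sub  r0, r3, r3 → r0=0x00
body[2] sub  r1, r4, #40 → r1=0x62
body[3] add  r0, r2, r2 → r0=0x16
body[4] mov  r3, #0x6a → r3=0x6a
body[5] mov  r3, #0xde → r3=0xde
body[6] sub  r1, r2, #28 → r1=0x6f
body[7] add  r0, r4, r2 → r0=0x15
epilogue: pop r1=0x5e, sp=0xd6
r3 is caller-saved → body value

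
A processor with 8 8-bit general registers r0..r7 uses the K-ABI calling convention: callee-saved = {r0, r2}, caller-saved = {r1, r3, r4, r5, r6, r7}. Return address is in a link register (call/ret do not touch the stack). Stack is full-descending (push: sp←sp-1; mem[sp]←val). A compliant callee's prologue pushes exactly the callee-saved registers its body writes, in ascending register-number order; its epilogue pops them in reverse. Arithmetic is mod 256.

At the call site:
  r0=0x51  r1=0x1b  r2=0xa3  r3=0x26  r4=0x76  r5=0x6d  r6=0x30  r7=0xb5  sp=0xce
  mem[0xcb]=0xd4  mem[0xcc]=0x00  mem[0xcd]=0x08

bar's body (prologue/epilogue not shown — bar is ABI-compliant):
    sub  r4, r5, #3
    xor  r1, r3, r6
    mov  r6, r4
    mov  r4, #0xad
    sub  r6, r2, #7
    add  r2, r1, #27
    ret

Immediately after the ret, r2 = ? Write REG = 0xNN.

REG = 0xa3

prologue: push r2 -> mem[0xcd]=0xa3, sp=0xcd
body[0] sub  r4, r5, #3 -> r4=0x6a
body[1] xor  r1, r3, r6 -> r1=0x16
body[2] mov  r6, r4 -> r6=0x6a
body[3] mov  r4, #0xad -> r4=0xad
body[4] sub  r6, r2, #7 -> r6=0x9c
body[5] add  r2, r1, #27 -> r2=0x31
epilogue: pop r2=0xa3, sp=0xce
r2 is callee-saved -> restored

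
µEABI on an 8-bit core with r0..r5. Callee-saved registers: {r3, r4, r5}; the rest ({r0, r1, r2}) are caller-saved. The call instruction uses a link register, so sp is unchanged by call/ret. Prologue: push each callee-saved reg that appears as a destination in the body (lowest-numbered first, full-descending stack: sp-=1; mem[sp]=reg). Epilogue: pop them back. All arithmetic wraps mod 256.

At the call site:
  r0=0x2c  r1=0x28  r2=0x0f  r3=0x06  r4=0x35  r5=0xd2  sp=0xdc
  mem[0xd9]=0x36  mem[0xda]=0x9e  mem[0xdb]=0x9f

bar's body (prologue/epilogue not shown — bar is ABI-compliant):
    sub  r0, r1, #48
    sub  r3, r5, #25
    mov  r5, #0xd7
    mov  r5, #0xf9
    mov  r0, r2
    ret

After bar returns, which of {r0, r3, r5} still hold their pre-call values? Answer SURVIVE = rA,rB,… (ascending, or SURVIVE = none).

SURVIVE = r3,r5

prologue: push r3 -> mem[0xdb]=0x06, sp=0xdb
prologue: push r5 -> mem[0xda]=0xd2, sp=0xda
body[0] sub  r0, r1, #48 -> r0=0xf8
body[1] sub  r3, r5, #25 -> r3=0xb9
body[2] mov  r5, #0xd7 -> r5=0xd7
body[3] mov  r5, #0xf9 -> r5=0xf9
body[4] mov  r0, r2 -> r0=0x0f
epilogue: pop r5=0xd2, sp=0xdb
epilogue: pop r3=0x06, sp=0xdc
r0: caller-saved, written=True
r3: callee-saved, written=True
r5: callee-saved, written=True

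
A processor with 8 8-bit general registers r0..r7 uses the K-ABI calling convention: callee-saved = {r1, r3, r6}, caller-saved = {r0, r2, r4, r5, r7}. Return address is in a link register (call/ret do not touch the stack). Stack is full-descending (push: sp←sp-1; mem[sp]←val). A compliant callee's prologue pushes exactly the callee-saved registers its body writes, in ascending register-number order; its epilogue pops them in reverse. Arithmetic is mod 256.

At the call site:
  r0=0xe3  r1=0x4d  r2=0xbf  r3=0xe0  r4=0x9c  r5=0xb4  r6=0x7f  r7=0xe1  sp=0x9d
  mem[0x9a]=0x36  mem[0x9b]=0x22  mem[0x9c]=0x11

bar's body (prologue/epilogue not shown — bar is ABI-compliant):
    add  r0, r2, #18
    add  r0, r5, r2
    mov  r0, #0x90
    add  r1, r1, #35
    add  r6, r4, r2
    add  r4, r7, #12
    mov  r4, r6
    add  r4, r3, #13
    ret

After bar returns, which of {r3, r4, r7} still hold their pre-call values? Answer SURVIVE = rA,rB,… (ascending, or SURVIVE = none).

prologue: push r1 -> mem[0x9c]=0x4d, sp=0x9c
prologue: push r6 -> mem[0x9b]=0x7f, sp=0x9b
body[0] add  r0, r2, #18 -> r0=0xd1
body[1] add  r0, r5, r2 -> r0=0x73
body[2] mov  r0, #0x90 -> r0=0x90
body[3] add  r1, r1, #35 -> r1=0x70
body[4] add  r6, r4, r2 -> r6=0x5b
body[5] add  r4, r7, #12 -> r4=0xed
body[6] mov  r4, r6 -> r4=0x5b
body[7] add  r4, r3, #13 -> r4=0xed
epilogue: pop r6=0x7f, sp=0x9c
epilogue: pop r1=0x4d, sp=0x9d
r3: callee-saved, written=False
r4: caller-saved, written=True
r7: caller-saved, written=False

SURVIVE = r3,r7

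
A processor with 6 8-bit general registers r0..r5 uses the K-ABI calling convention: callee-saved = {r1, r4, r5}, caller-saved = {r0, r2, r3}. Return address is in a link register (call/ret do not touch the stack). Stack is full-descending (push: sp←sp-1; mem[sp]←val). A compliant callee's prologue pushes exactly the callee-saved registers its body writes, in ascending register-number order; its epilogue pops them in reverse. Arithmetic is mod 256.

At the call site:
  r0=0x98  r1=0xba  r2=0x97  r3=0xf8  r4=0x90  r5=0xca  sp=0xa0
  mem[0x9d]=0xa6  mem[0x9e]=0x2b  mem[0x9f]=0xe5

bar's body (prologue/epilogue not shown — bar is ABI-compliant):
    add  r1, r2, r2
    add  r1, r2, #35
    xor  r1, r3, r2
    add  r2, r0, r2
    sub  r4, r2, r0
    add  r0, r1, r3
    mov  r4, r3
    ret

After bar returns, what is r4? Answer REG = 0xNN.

REG = 0x90

prologue: push r1 -> mem[0x9f]=0xba, sp=0x9f
prologue: push r4 -> mem[0x9e]=0x90, sp=0x9e
body[0] add  r1, r2, r2 -> r1=0x2e
body[1] add  r1, r2, #35 -> r1=0xba
body[2] xor  r1, r3, r2 -> r1=0x6f
body[3] add  r2, r0, r2 -> r2=0x2f
body[4] sub  r4, r2, r0 -> r4=0x97
body[5] add  r0, r1, r3 -> r0=0x67
body[6] mov  r4, r3 -> r4=0xf8
epilogue: pop r4=0x90, sp=0x9f
epilogue: pop r1=0xba, sp=0xa0
r4 is callee-saved -> restored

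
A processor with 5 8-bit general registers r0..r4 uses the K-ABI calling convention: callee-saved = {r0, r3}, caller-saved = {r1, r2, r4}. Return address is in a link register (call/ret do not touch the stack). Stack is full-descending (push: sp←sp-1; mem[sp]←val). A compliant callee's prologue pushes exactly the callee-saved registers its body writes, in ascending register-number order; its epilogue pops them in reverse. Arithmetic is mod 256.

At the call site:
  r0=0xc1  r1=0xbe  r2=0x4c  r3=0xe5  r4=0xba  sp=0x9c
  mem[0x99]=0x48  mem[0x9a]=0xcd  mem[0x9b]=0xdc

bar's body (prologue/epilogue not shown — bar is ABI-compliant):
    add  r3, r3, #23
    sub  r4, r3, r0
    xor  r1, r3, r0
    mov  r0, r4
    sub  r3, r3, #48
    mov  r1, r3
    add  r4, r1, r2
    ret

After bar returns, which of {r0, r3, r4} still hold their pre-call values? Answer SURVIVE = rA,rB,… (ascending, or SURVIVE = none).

prologue: push r0 → mem[0x9b]=0xc1, sp=0x9b
prologue: push r3 → mem[0x9a]=0xe5, sp=0x9a
body[0] add  r3, r3, #23 → r3=0xfc
body[1] sub  r4, r3, r0 → r4=0x3b
body[2] xor  r1, r3, r0 → r1=0x3d
body[3] mov  r0, r4 → r0=0x3b
body[4] sub  r3, r3, #48 → r3=0xcc
body[5] mov  r1, r3 → r1=0xcc
body[6] add  r4, r1, r2 → r4=0x18
epilogue: pop r3=0xe5, sp=0x9b
epilogue: pop r0=0xc1, sp=0x9c
r0: callee-saved, written=True
r3: callee-saved, written=True
r4: caller-saved, written=True

SURVIVE = r0,r3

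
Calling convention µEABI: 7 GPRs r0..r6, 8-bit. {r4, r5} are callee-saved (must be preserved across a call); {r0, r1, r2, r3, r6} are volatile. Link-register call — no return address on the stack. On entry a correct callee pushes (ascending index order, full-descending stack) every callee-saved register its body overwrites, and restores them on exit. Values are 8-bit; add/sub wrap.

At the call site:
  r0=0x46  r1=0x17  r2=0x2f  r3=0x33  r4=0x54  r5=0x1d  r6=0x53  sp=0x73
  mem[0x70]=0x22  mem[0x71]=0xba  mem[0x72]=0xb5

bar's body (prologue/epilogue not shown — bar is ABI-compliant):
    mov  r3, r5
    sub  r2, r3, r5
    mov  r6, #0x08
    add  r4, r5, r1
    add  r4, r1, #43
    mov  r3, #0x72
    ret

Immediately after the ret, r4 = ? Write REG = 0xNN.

prologue: push r4 → mem[0x72]=0x54, sp=0x72
body[0] mov  r3, r5 → r3=0x1d
body[1] sub  r2, r3, r5 → r2=0x00
body[2] mov  r6, #0x08 → r6=0x08
body[3] add  r4, r5, r1 → r4=0x34
body[4] add  r4, r1, #43 → r4=0x42
body[5] mov  r3, #0x72 → r3=0x72
epilogue: pop r4=0x54, sp=0x73
r4 is callee-saved → restored

REG = 0x54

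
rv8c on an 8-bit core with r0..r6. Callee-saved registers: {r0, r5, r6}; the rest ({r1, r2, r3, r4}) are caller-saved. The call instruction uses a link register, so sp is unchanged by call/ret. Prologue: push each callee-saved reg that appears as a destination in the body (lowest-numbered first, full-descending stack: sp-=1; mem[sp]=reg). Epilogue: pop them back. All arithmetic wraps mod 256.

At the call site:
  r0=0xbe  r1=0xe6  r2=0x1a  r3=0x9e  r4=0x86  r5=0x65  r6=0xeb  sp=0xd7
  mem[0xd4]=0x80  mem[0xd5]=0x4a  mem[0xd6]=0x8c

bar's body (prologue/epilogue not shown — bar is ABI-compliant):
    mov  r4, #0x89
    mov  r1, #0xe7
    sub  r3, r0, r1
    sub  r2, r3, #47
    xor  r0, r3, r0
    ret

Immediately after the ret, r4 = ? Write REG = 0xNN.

REG = 0x89

prologue: push r0 → mem[0xd6]=0xbe, sp=0xd6
body[0] mov  r4, #0x89 → r4=0x89
body[1] mov  r1, #0xe7 → r1=0xe7
body[2] sub  r3, r0, r1 → r3=0xd7
body[3] sub  r2, r3, #47 → r2=0xa8
body[4] xor  r0, r3, r0 → r0=0x69
epilogue: pop r0=0xbe, sp=0xd7
r4 is caller-saved → body value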